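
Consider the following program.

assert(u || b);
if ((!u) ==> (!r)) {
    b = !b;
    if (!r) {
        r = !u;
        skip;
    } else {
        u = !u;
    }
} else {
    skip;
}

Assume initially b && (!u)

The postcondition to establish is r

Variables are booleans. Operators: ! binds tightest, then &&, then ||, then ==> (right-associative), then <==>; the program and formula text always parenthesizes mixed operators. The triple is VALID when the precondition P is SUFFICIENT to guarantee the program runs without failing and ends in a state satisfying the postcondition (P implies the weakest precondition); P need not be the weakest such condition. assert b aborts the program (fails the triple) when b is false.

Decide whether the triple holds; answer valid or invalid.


Working backward. After the program, r must hold.
Then branch requires (!r) ==> (!u); else branch requires r.
Before the if: (((!u) ==> (!r)) ==> ((!r) ==> (!u))) && ((!((!u) ==> (!r))) ==> r)
Before assert u || b: (u || b) && (((!u) ==> (!r)) ==> ((!r) ==> (!u))) && ((!((!u) ==> (!r))) ==> r)
The weakest precondition is (u || b) && (((!u) ==> (!r)) ==> ((!r) ==> (!u))) && ((!((!u) ==> (!r))) ==> r).
Check whether b && (!u) implies it.
Every state satisfying the precondition satisfies the weakest precondition: the implication holds.
Answer: valid


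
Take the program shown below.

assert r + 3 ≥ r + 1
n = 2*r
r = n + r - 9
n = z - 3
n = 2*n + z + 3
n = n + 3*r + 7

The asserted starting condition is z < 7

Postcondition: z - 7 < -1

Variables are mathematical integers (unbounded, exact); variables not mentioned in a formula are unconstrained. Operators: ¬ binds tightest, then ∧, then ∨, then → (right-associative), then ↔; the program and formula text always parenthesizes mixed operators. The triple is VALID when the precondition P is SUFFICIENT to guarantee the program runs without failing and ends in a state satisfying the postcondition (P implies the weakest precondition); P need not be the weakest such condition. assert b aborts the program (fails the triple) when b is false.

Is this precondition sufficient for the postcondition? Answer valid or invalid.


Working backward. After the program, the postcondition z - 7 < -1 must hold; in canonical form it is z < 6.
Before n := n + 3*r + 7: z < 6
Before n := 2*n + z + 3: z < 6
Before n := z - 3: z < 6
Before r := n + r - 9: z < 6
Before n := 2*r: z < 6
Before assert r + 3 ≥ r + 1: z < 6
The weakest precondition is z < 6.
Check whether z < 7 implies it.
Countermodel: at the initial state z = 6, the precondition holds but the weakest precondition fails.
Answer: invalid


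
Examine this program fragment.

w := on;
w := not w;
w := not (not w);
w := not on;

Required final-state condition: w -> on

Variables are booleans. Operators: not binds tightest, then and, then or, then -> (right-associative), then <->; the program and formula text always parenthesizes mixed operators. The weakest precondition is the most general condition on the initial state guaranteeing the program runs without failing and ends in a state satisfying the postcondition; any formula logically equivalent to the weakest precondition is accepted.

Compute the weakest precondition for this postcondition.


Working backward. After the program, w -> on must hold.
Before w := not on: (not on) -> on
Before w := not (not w): (not on) -> on
Before w := not w: (not on) -> on
Before w := on: (not on) -> on
Answer: WP = (not on) -> on


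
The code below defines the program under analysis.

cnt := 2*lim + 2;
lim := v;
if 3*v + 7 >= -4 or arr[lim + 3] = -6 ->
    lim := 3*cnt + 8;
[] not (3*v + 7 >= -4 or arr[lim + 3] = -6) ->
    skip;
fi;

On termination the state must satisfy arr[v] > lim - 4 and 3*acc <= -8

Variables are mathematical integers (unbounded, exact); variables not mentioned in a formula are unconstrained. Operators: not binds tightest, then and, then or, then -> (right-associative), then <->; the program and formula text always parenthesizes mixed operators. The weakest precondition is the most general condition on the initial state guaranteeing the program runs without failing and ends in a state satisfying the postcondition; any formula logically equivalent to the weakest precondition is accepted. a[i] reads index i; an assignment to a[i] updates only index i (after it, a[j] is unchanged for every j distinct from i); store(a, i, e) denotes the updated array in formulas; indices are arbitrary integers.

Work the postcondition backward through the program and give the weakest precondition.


Working backward. After the program, arr[v] > lim - 4 and 3*acc <= -8 must hold.
Then branch requires arr[v] > 3*cnt + 4 and 3*acc <= -8; else branch requires arr[v] > lim - 4 and 3*acc <= -8.
Before the if: ((3*v >= -11 or arr[lim + 3] = -6) -> (arr[v] > 3*cnt + 4 and 3*acc <= -8)) and ((not (3*v >= -11 or arr[lim + 3] = -6)) -> (arr[v] > lim - 4 and 3*acc <= -8))
Before lim := v: ((3*v >= -11 or arr[v + 3] = -6) -> (arr[v] > 3*cnt + 4 and 3*acc <= -8)) and ((not (3*v >= -11 or arr[v + 3] = -6)) -> (arr[v] > v - 4 and 3*acc <= -8))
Before cnt := 2*lim + 2: ((3*v >= -11 or arr[v + 3] = -6) -> (arr[v] > 6*lim + 10 and 3*acc <= -8)) and ((not (3*v >= -11 or arr[v + 3] = -6)) -> (arr[v] > v - 4 and 3*acc <= -8))
Answer: WP = ((3*v >= -11 or arr[v + 3] = -6) -> (arr[v] > 6*lim + 10 and 3*acc <= -8)) and ((not (3*v >= -11 or arr[v + 3] = -6)) -> (arr[v] > v - 4 and 3*acc <= -8))


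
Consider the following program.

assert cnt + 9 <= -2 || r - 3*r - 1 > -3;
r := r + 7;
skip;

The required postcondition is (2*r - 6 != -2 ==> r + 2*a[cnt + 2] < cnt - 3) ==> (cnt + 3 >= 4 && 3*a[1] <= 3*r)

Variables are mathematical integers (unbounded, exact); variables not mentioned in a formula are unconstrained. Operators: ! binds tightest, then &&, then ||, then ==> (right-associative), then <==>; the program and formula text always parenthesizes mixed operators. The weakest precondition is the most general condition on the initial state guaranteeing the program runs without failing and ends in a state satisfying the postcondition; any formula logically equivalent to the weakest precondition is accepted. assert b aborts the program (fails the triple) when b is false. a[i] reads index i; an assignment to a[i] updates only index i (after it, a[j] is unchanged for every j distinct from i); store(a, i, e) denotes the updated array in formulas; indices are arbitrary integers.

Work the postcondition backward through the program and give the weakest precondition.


Working backward. After the program, the postcondition (2*r - 6 != -2 ==> r + 2*a[cnt + 2] < cnt - 3) ==> (cnt + 3 >= 4 && 3*a[1] <= 3*r) must hold; in canonical form it is (2*r != 4 ==> 2*a[cnt + 2] + r < cnt - 3) ==> (cnt >= 1 && 3*a[1] <= 3*r).
Before skip: (2*r != 4 ==> 2*a[cnt + 2] + r < cnt - 3) ==> (cnt >= 1 && 3*a[1] <= 3*r)
Before r := r + 7: (2*r != -10 ==> 2*a[cnt + 2] + r < cnt - 10) ==> (cnt >= 1 && 3*a[1] <= 3*r + 21)
Before assert cnt + 9 <= -2 || r - 3*r - 1 > -3: (cnt <= -11 || 2*r < 2) && ((2*r != -10 ==> 2*a[cnt + 2] + r < cnt - 10) ==> (cnt >= 1 && 3*a[1] <= 3*r + 21))
Answer: WP = (cnt <= -11 || 2*r < 2) && ((2*r != -10 ==> 2*a[cnt + 2] + r < cnt - 10) ==> (cnt >= 1 && 3*a[1] <= 3*r + 21))


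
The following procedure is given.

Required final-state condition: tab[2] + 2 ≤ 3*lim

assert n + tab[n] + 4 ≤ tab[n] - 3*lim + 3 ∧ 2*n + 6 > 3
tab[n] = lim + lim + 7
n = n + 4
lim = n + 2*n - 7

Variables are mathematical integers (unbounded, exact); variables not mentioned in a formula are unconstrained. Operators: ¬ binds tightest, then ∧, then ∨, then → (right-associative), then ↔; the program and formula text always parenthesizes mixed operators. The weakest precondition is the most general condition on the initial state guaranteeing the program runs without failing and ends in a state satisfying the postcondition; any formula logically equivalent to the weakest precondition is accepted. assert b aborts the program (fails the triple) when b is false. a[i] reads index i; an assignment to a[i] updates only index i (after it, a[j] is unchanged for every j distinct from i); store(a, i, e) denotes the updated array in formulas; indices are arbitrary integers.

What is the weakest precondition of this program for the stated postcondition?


Working backward. After the program, the postcondition tab[2] + 2 ≤ 3*lim must hold; in canonical form it is tab[2] ≤ 3*lim - 2.
Before lim := n + 2*n - 7: tab[2] ≤ 9*n - 23
Before n := n + 4: tab[2] ≤ 9*n + 13
Before tab[n] := lim + lim + 7: store(tab, n, 2*lim + 7)[2] ≤ 9*n + 13
Before assert n + tab[n] + 4 ≤ tab[n] - 3*lim + 3 ∧ 2*n + 6 > 3: 3*lim + n ≤ -1 ∧ 2*n > -3 ∧ store(tab, n, 2*lim + 7)[2] ≤ 9*n + 13
Answer: WP = 3*lim + n ≤ -1 ∧ 2*n > -3 ∧ store(tab, n, 2*lim + 7)[2] ≤ 9*n + 13


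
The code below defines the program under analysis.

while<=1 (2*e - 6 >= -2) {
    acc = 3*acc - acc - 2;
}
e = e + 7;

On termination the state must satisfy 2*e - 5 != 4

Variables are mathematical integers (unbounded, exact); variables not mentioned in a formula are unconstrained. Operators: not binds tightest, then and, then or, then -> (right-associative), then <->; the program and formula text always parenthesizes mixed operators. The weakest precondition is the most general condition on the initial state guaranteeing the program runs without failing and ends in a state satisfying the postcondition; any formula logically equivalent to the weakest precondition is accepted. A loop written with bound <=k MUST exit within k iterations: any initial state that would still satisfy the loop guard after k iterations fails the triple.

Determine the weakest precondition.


Working backward. After the program, the postcondition 2*e - 5 != 4 must hold; in canonical form it is 2*e != 9.
Before e := e + 7: 2*e != -5
Before the loop (bound <=1), unroll the exhaustion recursion (WP_0 = exit-now case; WP_j = one more guarded iteration, up to j = 1):
  WP_0: (not (2*e >= 4)) and 2*e != -5
  WP_1: (2*e >= 4 -> ((not (2*e >= 4)) and 2*e != -5)) and ((not (2*e >= 4)) -> 2*e != -5)
So before the loop: (2*e >= 4 -> ((not (2*e >= 4)) and 2*e != -5)) and ((not (2*e >= 4)) -> 2*e != -5)
Answer: WP = (2*e >= 4 -> ((not (2*e >= 4)) and 2*e != -5)) and ((not (2*e >= 4)) -> 2*e != -5)


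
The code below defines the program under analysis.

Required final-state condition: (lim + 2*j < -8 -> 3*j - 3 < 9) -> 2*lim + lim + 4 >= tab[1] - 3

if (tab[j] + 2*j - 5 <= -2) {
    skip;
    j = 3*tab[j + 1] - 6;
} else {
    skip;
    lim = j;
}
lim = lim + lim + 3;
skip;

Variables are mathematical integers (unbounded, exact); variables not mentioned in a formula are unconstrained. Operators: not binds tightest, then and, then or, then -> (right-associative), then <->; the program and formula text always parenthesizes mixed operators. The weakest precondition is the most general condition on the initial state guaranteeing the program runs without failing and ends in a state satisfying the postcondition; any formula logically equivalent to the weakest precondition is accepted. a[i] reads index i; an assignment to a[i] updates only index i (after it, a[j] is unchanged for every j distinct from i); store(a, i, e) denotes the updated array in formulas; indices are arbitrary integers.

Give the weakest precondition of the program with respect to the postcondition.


Working backward. After the program, the postcondition (lim + 2*j < -8 -> 3*j - 3 < 9) -> 2*lim + lim + 4 >= tab[1] - 3 must hold; in canonical form it is (2*j + lim < -8 -> 3*j < 12) -> 3*lim >= tab[1] - 7.
Before skip: (2*j + lim < -8 -> 3*j < 12) -> 3*lim >= tab[1] - 7
Before lim := lim + lim + 3: (2*j + 2*lim < -11 -> 3*j < 12) -> 6*lim >= tab[1] - 16
Then branch requires (6*tab[j + 1] + 2*lim < 1 -> 9*tab[j + 1] < 30) -> 6*lim >= tab[1] - 16; else branch requires (4*j < -11 -> 3*j < 12) -> 6*j >= tab[1] - 16.
Before the if: (tab[j] + 2*j <= 3 -> ((6*tab[j + 1] + 2*lim < 1 -> 9*tab[j + 1] < 30) -> 6*lim >= tab[1] - 16)) and ((not (tab[j] + 2*j <= 3)) -> ((4*j < -11 -> 3*j < 12) -> 6*j >= tab[1] - 16))
Answer: WP = (tab[j] + 2*j <= 3 -> ((6*tab[j + 1] + 2*lim < 1 -> 9*tab[j + 1] < 30) -> 6*lim >= tab[1] - 16)) and ((not (tab[j] + 2*j <= 3)) -> ((4*j < -11 -> 3*j < 12) -> 6*j >= tab[1] - 16))


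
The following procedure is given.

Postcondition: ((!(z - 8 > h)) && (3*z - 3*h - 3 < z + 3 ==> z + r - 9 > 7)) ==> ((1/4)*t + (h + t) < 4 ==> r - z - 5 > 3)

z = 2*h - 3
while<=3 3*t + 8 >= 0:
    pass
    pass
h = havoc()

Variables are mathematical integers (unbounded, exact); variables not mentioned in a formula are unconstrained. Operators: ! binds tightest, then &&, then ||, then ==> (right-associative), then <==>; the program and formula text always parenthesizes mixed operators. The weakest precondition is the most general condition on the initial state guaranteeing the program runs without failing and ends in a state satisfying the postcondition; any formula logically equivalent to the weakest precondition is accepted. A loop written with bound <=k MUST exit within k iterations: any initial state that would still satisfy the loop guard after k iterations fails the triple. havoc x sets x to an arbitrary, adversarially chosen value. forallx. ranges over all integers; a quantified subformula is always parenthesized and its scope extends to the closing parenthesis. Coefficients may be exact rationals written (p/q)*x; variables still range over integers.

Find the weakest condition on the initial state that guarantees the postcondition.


Working backward. After the program, the postcondition ((!(z - 8 > h)) && (3*z - 3*h - 3 < z + 3 ==> z + r - 9 > 7)) ==> ((1/4)*t + (h + t) < 4 ==> r - z - 5 > 3) must hold; in canonical form it is ((!(z > h + 8)) && (2*z < 3*h + 6 ==> r + z > 16)) ==> (h + (5/4)*t < 4 ==> r > z + 8).
Before havoc h: forall h_1. (((!(z > h_1 + 8)) && (2*z < 3*h_1 + 6 ==> r + z > 16)) ==> (h_1 + (5/4)*t < 4 ==> r > z + 8))
Before the loop (bound <=3), unroll the exhaustion recursion (WP_0 = exit-now case; WP_j = one more guarded iteration, up to j = 3):
  WP_0: (!(3*t >= -8)) && (forall h_1. (((!(z > h_1 + 8)) && (2*z < 3*h_1 + 6 ==> r + z > 16)) ==> (h_1 + (5/4)*t < 4 ==> r > z + 8)))
  WP_1: (3*t >= -8 ==> ((!(3*t >= -8)) && (forall h_1. (((!(z > h_1 + 8)) && (2*z < 3*h_1 + 6 ==> r + z > 16)) ==> (h_1 + (5/4)*t < 4 ==> r > z + 8))))) && ((!(3*t >= -8)) ==> (forall h_1. (((!(z > h_1 + 8)) && (2*z < 3*h_1 + 6 ==> r + z > 16)) ==> (h_1 + (5/4)*t < 4 ==> r > z + 8))))
  WP_2: (3*t >= -8 ==> ((3*t >= -8 ==> ((!(3*t >= -8)) && (forall h_1. (((!(z > h_1 + 8)) && (2*z < 3*h_1 + 6 ==> r + z > 16)) ==> (h_1 + (5/4)*t < 4 ==> r > z + 8))))) && ((!(3*t >= -8)) ==> (forall h_1. (((!(z > h_1 + 8)) && (2*z < 3*h_1 + 6 ==> r + z > 16)) ==> (h_1 + (5/4)*t < 4 ==> r > z + 8)))))) && ((!(3*t >= -8)) ==> (forall h_1. (((!(z > h_1 + 8)) && (2*z < 3*h_1 + 6 ==> r + z > 16)) ==> (h_1 + (5/4)*t < 4 ==> r > z + 8))))
  WP_3: (3*t >= -8 ==> ((3*t >= -8 ==> ((3*t >= -8 ==> ((!(3*t >= -8)) && (forall h_1. (((!(z > h_1 + 8)) && (2*z < 3*h_1 + 6 ==> r + z > 16)) ==> (h_1 + (5/4)*t < 4 ==> r > z + 8))))) && ((!(3*t >= -8)) ==> (forall h_1. (((!(z > h_1 + 8)) && (2*z < 3*h_1 + 6 ==> r + z > 16)) ==> (h_1 + (5/4)*t < 4 ==> r > z + 8)))))) && ((!(3*t >= -8)) ==> (forall h_1. (((!(z > h_1 + 8)) && (2*z < 3*h_1 + 6 ==> r + z > 16)) ==> (h_1 + (5/4)*t < 4 ==> r > z + 8)))))) && ((!(3*t >= -8)) ==> (forall h_1. (((!(z > h_1 + 8)) && (2*z < 3*h_1 + 6 ==> r + z > 16)) ==> (h_1 + (5/4)*t < 4 ==> r > z + 8))))
So before the loop: (3*t >= -8 ==> ((3*t >= -8 ==> ((3*t >= -8 ==> ((!(3*t >= -8)) && (forall h_1. (((!(z > h_1 + 8)) && (2*z < 3*h_1 + 6 ==> r + z > 16)) ==> (h_1 + (5/4)*t < 4 ==> r > z + 8))))) && ((!(3*t >= -8)) ==> (forall h_1. (((!(z > h_1 + 8)) && (2*z < 3*h_1 + 6 ==> r + z > 16)) ==> (h_1 + (5/4)*t < 4 ==> r > z + 8)))))) && ((!(3*t >= -8)) ==> (forall h_1. (((!(z > h_1 + 8)) && (2*z < 3*h_1 + 6 ==> r + z > 16)) ==> (h_1 + (5/4)*t < 4 ==> r > z + 8)))))) && ((!(3*t >= -8)) ==> (forall h_1. (((!(z > h_1 + 8)) && (2*z < 3*h_1 + 6 ==> r + z > 16)) ==> (h_1 + (5/4)*t < 4 ==> r > z + 8))))
Before z := 2*h - 3: (3*t >= -8 ==> ((3*t >= -8 ==> ((3*t >= -8 ==> ((!(3*t >= -8)) && (forall h_1. (((!(2*h > h_1 + 11)) && (4*h < 3*h_1 + 12 ==> 2*h + r > 19)) ==> (h_1 + (5/4)*t < 4 ==> r > 2*h + 5))))) && ((!(3*t >= -8)) ==> (forall h_1. (((!(2*h > h_1 + 11)) && (4*h < 3*h_1 + 12 ==> 2*h + r > 19)) ==> (h_1 + (5/4)*t < 4 ==> r > 2*h + 5)))))) && ((!(3*t >= -8)) ==> (forall h_1. (((!(2*h > h_1 + 11)) && (4*h < 3*h_1 + 12 ==> 2*h + r > 19)) ==> (h_1 + (5/4)*t < 4 ==> r > 2*h + 5)))))) && ((!(3*t >= -8)) ==> (forall h_1. (((!(2*h > h_1 + 11)) && (4*h < 3*h_1 + 12 ==> 2*h + r > 19)) ==> (h_1 + (5/4)*t < 4 ==> r > 2*h + 5))))
Answer: WP = (3*t >= -8 ==> ((3*t >= -8 ==> ((3*t >= -8 ==> ((!(3*t >= -8)) && (forall h_1. (((!(2*h > h_1 + 11)) && (4*h < 3*h_1 + 12 ==> 2*h + r > 19)) ==> (h_1 + (5/4)*t < 4 ==> r > 2*h + 5))))) && ((!(3*t >= -8)) ==> (forall h_1. (((!(2*h > h_1 + 11)) && (4*h < 3*h_1 + 12 ==> 2*h + r > 19)) ==> (h_1 + (5/4)*t < 4 ==> r > 2*h + 5)))))) && ((!(3*t >= -8)) ==> (forall h_1. (((!(2*h > h_1 + 11)) && (4*h < 3*h_1 + 12 ==> 2*h + r > 19)) ==> (h_1 + (5/4)*t < 4 ==> r > 2*h + 5)))))) && ((!(3*t >= -8)) ==> (forall h_1. (((!(2*h > h_1 + 11)) && (4*h < 3*h_1 + 12 ==> 2*h + r > 19)) ==> (h_1 + (5/4)*t < 4 ==> r > 2*h + 5))))


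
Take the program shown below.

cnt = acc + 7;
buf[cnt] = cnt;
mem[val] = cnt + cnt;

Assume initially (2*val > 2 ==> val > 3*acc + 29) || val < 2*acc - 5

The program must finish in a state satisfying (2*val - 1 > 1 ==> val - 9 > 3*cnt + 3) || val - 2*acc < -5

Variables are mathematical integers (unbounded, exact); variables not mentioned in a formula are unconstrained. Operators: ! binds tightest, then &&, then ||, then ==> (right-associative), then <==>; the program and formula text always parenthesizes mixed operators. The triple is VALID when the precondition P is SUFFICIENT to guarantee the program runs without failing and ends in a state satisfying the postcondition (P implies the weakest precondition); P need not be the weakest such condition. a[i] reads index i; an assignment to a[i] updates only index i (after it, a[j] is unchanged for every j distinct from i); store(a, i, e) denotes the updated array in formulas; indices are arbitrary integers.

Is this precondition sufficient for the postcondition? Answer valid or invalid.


Working backward. After the program, the postcondition (2*val - 1 > 1 ==> val - 9 > 3*cnt + 3) || val - 2*acc < -5 must hold; in canonical form it is (2*val > 2 ==> val > 3*cnt + 12) || val < 2*acc - 5.
Before mem[val] := cnt + cnt: (2*val > 2 ==> val > 3*cnt + 12) || val < 2*acc - 5
Before buf[cnt] := cnt: (2*val > 2 ==> val > 3*cnt + 12) || val < 2*acc - 5
Before cnt := acc + 7: (2*val > 2 ==> val > 3*acc + 33) || val < 2*acc - 5
The weakest precondition is (2*val > 2 ==> val > 3*acc + 33) || val < 2*acc - 5.
Check whether (2*val > 2 ==> val > 3*acc + 29) || val < 2*acc - 5 implies it.
Countermodel: at the initial state acc = 0, val = 30, the precondition holds but the weakest precondition fails.
Answer: invalid


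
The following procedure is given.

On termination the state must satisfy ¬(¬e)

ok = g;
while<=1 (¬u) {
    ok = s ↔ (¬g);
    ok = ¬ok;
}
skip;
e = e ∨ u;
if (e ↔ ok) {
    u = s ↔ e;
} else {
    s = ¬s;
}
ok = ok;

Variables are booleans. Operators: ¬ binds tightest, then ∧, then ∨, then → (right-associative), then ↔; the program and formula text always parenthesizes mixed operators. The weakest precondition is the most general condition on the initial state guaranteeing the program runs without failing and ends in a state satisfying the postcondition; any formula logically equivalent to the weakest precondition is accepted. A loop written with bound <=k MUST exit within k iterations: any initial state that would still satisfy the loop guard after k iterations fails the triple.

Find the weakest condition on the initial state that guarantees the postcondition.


Working backward. After the program, the postcondition ¬(¬e) must hold; in canonical form it is e.
Before ok := ok: e
Then branch requires e; else branch requires e.
Before the if: ((e ↔ ok) → e) ∧ ((¬(e ↔ ok)) → e)
Before e := e ∨ u: (((e ∨ u) ↔ ok) → (e ∨ u)) ∧ ((¬((e ∨ u) ↔ ok)) → (e ∨ u))
Before skip: (((e ∨ u) ↔ ok) → (e ∨ u)) ∧ ((¬((e ∨ u) ↔ ok)) → (e ∨ u))
Before the loop (bound <=1), unroll the exhaustion recursion (WP_0 = exit-now case; WP_j = one more guarded iteration, up to j = 1):
  WP_0: u ∧ (((e ∨ u) ↔ ok) → (e ∨ u)) ∧ ((¬((e ∨ u) ↔ ok)) → (e ∨ u))
  WP_1: ((¬u) → (u ∧ (((e ∨ u) ↔ (¬(s ↔ (¬g)))) → (e ∨ u)) ∧ ((¬((e ∨ u) ↔ (¬(s ↔ (¬g))))) → (e ∨ u)))) ∧ (u → ((((e ∨ u) ↔ ok) → (e ∨ u)) ∧ ((¬((e ∨ u) ↔ ok)) → (e ∨ u))))
So before the loop: ((¬u) → (u ∧ (((e ∨ u) ↔ (¬(s ↔ (¬g)))) → (e ∨ u)) ∧ ((¬((e ∨ u) ↔ (¬(s ↔ (¬g))))) → (e ∨ u)))) ∧ (u → ((((e ∨ u) ↔ ok) → (e ∨ u)) ∧ ((¬((e ∨ u) ↔ ok)) → (e ∨ u))))
Before ok := g: ((¬u) → (u ∧ (((e ∨ u) ↔ (¬(s ↔ (¬g)))) → (e ∨ u)) ∧ ((¬((e ∨ u) ↔ (¬(s ↔ (¬g))))) → (e ∨ u)))) ∧ (u → ((((e ∨ u) ↔ g) → (e ∨ u)) ∧ ((¬((e ∨ u) ↔ g)) → (e ∨ u))))
Answer: WP = ((¬u) → (u ∧ (((e ∨ u) ↔ (¬(s ↔ (¬g)))) → (e ∨ u)) ∧ ((¬((e ∨ u) ↔ (¬(s ↔ (¬g))))) → (e ∨ u)))) ∧ (u → ((((e ∨ u) ↔ g) → (e ∨ u)) ∧ ((¬((e ∨ u) ↔ g)) → (e ∨ u))))


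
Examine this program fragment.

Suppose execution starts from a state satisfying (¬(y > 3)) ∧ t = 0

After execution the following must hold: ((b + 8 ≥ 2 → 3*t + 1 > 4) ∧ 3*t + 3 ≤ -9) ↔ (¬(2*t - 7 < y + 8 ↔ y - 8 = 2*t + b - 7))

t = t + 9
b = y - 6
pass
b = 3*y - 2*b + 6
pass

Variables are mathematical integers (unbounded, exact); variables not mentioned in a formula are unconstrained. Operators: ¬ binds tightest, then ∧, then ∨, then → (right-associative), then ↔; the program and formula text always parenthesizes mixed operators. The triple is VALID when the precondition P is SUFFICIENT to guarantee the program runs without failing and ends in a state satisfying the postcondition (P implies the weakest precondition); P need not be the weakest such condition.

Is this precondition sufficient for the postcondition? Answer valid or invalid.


Working backward. After the program, the postcondition ((b + 8 ≥ 2 → 3*t + 1 > 4) ∧ 3*t + 3 ≤ -9) ↔ (¬(2*t - 7 < y + 8 ↔ y - 8 = 2*t + b - 7)) must hold; in canonical form it is ((b ≥ -6 → 3*t > 3) ∧ 3*t ≤ -12) ↔ (¬(2*t < y + 15 ↔ y = b + 2*t + 1)).
Before skip: ((b ≥ -6 → 3*t > 3) ∧ 3*t ≤ -12) ↔ (¬(2*t < y + 15 ↔ y = b + 2*t + 1))
Before b := 3*y - 2*b + 6: ((3*y ≥ 2*b - 12 → 3*t > 3) ∧ 3*t ≤ -12) ↔ (¬(2*t < y + 15 ↔ 2*b = 2*t + 2*y + 7))
Before skip: ((3*y ≥ 2*b - 12 → 3*t > 3) ∧ 3*t ≤ -12) ↔ (¬(2*t < y + 15 ↔ 2*b = 2*t + 2*y + 7))
Before b := y - 6: ((y ≥ -24 → 3*t > 3) ∧ 3*t ≤ -12) ↔ (¬(2*t < y + 15 ↔ 2*t = -19))
Before t := t + 9: ((y ≥ -24 → 3*t > -24) ∧ 3*t ≤ -39) ↔ (¬(2*t < y - 3 ↔ 2*t = -37))
The weakest precondition is ((y ≥ -24 → 3*t > -24) ∧ 3*t ≤ -39) ↔ (¬(2*t < y - 3 ↔ 2*t = -37)).
Check whether (¬(y > 3)) ∧ t = 0 implies it.
Every state satisfying the precondition satisfies the weakest precondition: the implication holds.
Answer: valid


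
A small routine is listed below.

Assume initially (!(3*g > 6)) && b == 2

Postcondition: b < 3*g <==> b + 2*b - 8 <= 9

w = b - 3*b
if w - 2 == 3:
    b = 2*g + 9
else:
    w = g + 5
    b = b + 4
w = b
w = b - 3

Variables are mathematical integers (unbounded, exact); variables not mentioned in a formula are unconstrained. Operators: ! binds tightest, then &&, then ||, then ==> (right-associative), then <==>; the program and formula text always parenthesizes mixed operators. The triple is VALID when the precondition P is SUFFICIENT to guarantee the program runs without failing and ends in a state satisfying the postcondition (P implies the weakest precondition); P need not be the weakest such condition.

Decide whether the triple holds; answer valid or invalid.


Working backward. After the program, the postcondition b < 3*g <==> b + 2*b - 8 <= 9 must hold; in canonical form it is b < 3*g <==> 3*b <= 17.
Before w := b - 3: b < 3*g <==> 3*b <= 17
Before w := b: b < 3*g <==> 3*b <= 17
Then branch requires g > 9 <==> 6*g <= -10; else branch requires b < 3*g - 4 <==> 3*b <= 5.
Before the if: (w == 5 ==> (g > 9 <==> 6*g <= -10)) && ((!(w == 5)) ==> (b < 3*g - 4 <==> 3*b <= 5))
Before w := b - 3*b: (2*b == -5 ==> (g > 9 <==> 6*g <= -10)) && ((!(2*b == -5)) ==> (b < 3*g - 4 <==> 3*b <= 5))
The weakest precondition is (2*b == -5 ==> (g > 9 <==> 6*g <= -10)) && ((!(2*b == -5)) ==> (b < 3*g - 4 <==> 3*b <= 5)).
Check whether (!(3*g > 6)) && b == 2 implies it.
Every state satisfying the precondition satisfies the weakest precondition: the implication holds.
Answer: valid


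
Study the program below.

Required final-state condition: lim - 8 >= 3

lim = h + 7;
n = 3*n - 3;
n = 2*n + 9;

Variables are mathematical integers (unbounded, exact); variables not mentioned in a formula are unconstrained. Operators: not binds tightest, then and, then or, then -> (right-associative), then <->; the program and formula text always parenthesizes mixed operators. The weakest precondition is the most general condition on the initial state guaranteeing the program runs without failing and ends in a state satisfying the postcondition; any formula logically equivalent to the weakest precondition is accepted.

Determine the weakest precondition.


Working backward. After the program, the postcondition lim - 8 >= 3 must hold; in canonical form it is lim >= 11.
Before n := 2*n + 9: lim >= 11
Before n := 3*n - 3: lim >= 11
Before lim := h + 7: h >= 4
Answer: WP = h >= 4


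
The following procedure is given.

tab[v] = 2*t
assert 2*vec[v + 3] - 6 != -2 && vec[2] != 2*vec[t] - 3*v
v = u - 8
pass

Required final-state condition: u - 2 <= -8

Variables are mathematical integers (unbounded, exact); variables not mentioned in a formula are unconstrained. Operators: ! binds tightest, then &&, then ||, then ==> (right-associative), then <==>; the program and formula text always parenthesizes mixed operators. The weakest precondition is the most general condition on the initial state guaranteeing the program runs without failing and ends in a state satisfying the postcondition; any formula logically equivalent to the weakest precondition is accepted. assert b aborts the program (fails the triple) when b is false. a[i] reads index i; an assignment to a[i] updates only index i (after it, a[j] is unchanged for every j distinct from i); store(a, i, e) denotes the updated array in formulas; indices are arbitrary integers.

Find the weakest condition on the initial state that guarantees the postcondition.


Working backward. After the program, the postcondition u - 2 <= -8 must hold; in canonical form it is u <= -6.
Before skip: u <= -6
Before v := u - 8: u <= -6
Before assert 2*vec[v + 3] - 6 != -2 && vec[2] != 2*vec[t] - 3*v: 2*vec[v + 3] != 4 && vec[2] + 3*v != 2*vec[t] && u <= -6
Before tab[v] := 2*t: 2*vec[v + 3] != 4 && vec[2] + 3*v != 2*vec[t] && u <= -6
Answer: WP = 2*vec[v + 3] != 4 && vec[2] + 3*v != 2*vec[t] && u <= -6


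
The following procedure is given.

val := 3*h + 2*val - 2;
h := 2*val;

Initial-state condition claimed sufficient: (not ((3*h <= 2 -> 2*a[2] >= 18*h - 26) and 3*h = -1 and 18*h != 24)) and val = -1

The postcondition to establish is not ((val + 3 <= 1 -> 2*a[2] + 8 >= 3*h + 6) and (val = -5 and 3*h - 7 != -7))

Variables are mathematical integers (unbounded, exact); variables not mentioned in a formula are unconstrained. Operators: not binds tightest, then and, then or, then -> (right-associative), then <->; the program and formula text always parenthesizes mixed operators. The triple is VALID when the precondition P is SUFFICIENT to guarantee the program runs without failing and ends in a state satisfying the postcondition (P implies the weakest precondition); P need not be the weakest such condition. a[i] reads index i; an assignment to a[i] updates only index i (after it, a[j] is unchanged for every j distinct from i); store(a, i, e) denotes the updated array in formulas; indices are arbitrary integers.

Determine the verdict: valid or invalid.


Working backward. After the program, the postcondition not ((val + 3 <= 1 -> 2*a[2] + 8 >= 3*h + 6) and (val = -5 and 3*h - 7 != -7)) must hold; in canonical form it is not ((val <= -2 -> 2*a[2] >= 3*h - 2) and val = -5 and 3*h != 0).
Before h := 2*val: not ((val <= -2 -> 2*a[2] >= 6*val - 2) and val = -5 and 6*val != 0)
Before val := 3*h + 2*val - 2: not ((3*h + 2*val <= 0 -> 2*a[2] >= 18*h + 12*val - 14) and 3*h + 2*val = -3 and 18*h + 12*val != 12)
The weakest precondition is not ((3*h + 2*val <= 0 -> 2*a[2] >= 18*h + 12*val - 14) and 3*h + 2*val = -3 and 18*h + 12*val != 12).
Check whether (not ((3*h <= 2 -> 2*a[2] >= 18*h - 26) and 3*h = -1 and 18*h != 24)) and val = -1 implies it.
Every state satisfying the precondition satisfies the weakest precondition: the implication holds.
Answer: valid


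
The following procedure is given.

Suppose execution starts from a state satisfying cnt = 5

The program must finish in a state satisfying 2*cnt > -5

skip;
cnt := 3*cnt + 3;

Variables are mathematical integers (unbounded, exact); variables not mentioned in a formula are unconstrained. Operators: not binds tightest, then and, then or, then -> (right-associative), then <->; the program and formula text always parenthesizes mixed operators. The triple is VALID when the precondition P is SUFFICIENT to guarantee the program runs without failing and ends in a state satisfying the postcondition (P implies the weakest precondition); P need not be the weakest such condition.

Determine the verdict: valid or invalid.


Working backward. After the program, 2*cnt > -5 must hold.
Before cnt := 3*cnt + 3: 6*cnt > -11
Before skip: 6*cnt > -11
The weakest precondition is 6*cnt > -11.
Check whether cnt = 5 implies it.
Every state satisfying the precondition satisfies the weakest precondition: the implication holds.
Answer: valid


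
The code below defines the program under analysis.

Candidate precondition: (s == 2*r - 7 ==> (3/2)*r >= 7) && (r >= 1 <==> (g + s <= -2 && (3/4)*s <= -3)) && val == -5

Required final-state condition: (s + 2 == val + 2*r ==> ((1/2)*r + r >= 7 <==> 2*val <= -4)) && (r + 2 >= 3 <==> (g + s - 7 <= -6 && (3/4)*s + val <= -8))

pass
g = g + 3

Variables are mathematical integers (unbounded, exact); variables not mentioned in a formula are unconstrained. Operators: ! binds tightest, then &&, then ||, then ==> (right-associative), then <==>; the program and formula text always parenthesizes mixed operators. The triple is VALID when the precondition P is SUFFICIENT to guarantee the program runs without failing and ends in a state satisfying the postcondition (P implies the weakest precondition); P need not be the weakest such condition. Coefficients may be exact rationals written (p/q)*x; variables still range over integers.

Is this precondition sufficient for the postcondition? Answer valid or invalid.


Working backward. After the program, the postcondition (s + 2 == val + 2*r ==> ((1/2)*r + r >= 7 <==> 2*val <= -4)) && (r + 2 >= 3 <==> (g + s - 7 <= -6 && (3/4)*s + val <= -8)) must hold; in canonical form it is (s == 2*r + val - 2 ==> ((3/2)*r >= 7 <==> 2*val <= -4)) && (r >= 1 <==> (g + s <= 1 && (3/4)*s + val <= -8)).
Before g := g + 3: (s == 2*r + val - 2 ==> ((3/2)*r >= 7 <==> 2*val <= -4)) && (r >= 1 <==> (g + s <= -2 && (3/4)*s + val <= -8))
Before skip: (s == 2*r + val - 2 ==> ((3/2)*r >= 7 <==> 2*val <= -4)) && (r >= 1 <==> (g + s <= -2 && (3/4)*s + val <= -8))
The weakest precondition is (s == 2*r + val - 2 ==> ((3/2)*r >= 7 <==> 2*val <= -4)) && (r >= 1 <==> (g + s <= -2 && (3/4)*s + val <= -8)).
Check whether (s == 2*r - 7 ==> (3/2)*r >= 7) && (r >= 1 <==> (g + s <= -2 && (3/4)*s <= -3)) && val == -5 implies it.
Every state satisfying the precondition satisfies the weakest precondition: the implication holds.
Answer: valid


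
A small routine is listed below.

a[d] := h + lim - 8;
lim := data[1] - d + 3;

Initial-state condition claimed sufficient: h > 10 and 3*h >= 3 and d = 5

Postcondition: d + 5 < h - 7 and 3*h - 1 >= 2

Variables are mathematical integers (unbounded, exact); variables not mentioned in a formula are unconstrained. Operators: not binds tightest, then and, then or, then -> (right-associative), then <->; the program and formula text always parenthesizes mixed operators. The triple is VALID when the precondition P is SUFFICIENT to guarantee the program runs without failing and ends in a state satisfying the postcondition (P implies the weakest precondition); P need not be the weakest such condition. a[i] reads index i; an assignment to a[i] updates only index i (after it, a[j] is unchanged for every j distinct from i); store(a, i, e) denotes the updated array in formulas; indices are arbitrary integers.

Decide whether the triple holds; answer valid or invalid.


Working backward. After the program, the postcondition d + 5 < h - 7 and 3*h - 1 >= 2 must hold; in canonical form it is d < h - 12 and 3*h >= 3.
Before lim := data[1] - d + 3: d < h - 12 and 3*h >= 3
Before a[d] := h + lim - 8: d < h - 12 and 3*h >= 3
The weakest precondition is d < h - 12 and 3*h >= 3.
Check whether h > 10 and 3*h >= 3 and d = 5 implies it.
Countermodel: at the initial state d = 5, h = 11, the precondition holds but the weakest precondition fails.
Answer: invalid


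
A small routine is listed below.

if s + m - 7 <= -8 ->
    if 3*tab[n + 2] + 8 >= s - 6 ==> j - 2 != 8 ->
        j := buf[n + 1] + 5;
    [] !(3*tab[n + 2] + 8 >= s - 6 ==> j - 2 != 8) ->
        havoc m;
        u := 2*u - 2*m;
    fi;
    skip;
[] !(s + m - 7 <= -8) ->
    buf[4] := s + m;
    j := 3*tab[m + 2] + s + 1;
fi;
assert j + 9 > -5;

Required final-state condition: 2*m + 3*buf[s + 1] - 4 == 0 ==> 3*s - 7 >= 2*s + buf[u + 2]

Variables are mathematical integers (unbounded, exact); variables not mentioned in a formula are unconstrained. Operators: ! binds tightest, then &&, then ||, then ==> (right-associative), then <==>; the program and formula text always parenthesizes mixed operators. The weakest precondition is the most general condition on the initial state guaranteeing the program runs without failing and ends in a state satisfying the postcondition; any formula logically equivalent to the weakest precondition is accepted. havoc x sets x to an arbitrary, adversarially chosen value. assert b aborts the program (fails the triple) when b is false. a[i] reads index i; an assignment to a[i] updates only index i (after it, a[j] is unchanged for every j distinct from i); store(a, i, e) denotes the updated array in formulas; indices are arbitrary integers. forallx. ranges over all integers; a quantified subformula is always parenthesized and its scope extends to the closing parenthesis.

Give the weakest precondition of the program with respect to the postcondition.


Working backward. After the program, the postcondition 2*m + 3*buf[s + 1] - 4 == 0 ==> 3*s - 7 >= 2*s + buf[u + 2] must hold; in canonical form it is 3*buf[s + 1] + 2*m == 4 ==> s >= buf[u + 2] + 7.
Before assert j + 9 > -5: j > -14 && (3*buf[s + 1] + 2*m == 4 ==> s >= buf[u + 2] + 7)
Then branch requires ((3*tab[n + 2] >= s - 14 ==> j != 10) ==> (buf[n + 1] > -19 && (3*buf[s + 1] + 2*m == 4 ==> s >= buf[u + 2] + 7))) && ((!(3*tab[n + 2] >= s - 14 ==> j != 10)) ==> (forall m_1. (j > -14 && (3*buf[s + 1] + 2*m_1 == 4 ==> s >= buf[-2*m_1 + 2*u + 2] + 7)))); else branch requires 3*tab[m + 2] + s > -15 && (3*store(buf, 4, m + s)[s + 1] + 2*m == 4 ==> s >= store(buf, 4, m + s)[u + 2] + 7).
Before the if: (m + s <= -1 ==> (((3*tab[n + 2] >= s - 14 ==> j != 10) ==> (buf[n + 1] > -19 && (3*buf[s + 1] + 2*m == 4 ==> s >= buf[u + 2] + 7))) && ((!(3*tab[n + 2] >= s - 14 ==> j != 10)) ==> (forall m_1. (j > -14 && (3*buf[s + 1] + 2*m_1 == 4 ==> s >= buf[-2*m_1 + 2*u + 2] + 7)))))) && ((!(m + s <= -1)) ==> (3*tab[m + 2] + s > -15 && (3*store(buf, 4, m + s)[s + 1] + 2*m == 4 ==> s >= store(buf, 4, m + s)[u + 2] + 7)))
Answer: WP = (m + s <= -1 ==> (((3*tab[n + 2] >= s - 14 ==> j != 10) ==> (buf[n + 1] > -19 && (3*buf[s + 1] + 2*m == 4 ==> s >= buf[u + 2] + 7))) && ((!(3*tab[n + 2] >= s - 14 ==> j != 10)) ==> (forall m_1. (j > -14 && (3*buf[s + 1] + 2*m_1 == 4 ==> s >= buf[-2*m_1 + 2*u + 2] + 7)))))) && ((!(m + s <= -1)) ==> (3*tab[m + 2] + s > -15 && (3*store(buf, 4, m + s)[s + 1] + 2*m == 4 ==> s >= store(buf, 4, m + s)[u + 2] + 7)))


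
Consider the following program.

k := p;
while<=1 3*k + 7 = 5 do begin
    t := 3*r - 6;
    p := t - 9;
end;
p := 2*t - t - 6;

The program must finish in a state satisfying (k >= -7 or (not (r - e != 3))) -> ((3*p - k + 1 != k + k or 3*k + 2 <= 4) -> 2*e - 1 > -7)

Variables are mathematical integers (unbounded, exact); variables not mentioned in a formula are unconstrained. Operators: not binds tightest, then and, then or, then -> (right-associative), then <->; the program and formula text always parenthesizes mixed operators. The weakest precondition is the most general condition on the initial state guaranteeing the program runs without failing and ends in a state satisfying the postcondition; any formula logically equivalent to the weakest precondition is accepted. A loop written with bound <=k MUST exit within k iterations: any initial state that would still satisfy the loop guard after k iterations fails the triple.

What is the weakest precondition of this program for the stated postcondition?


Working backward. After the program, the postcondition (k >= -7 or (not (r - e != 3))) -> ((3*p - k + 1 != k + k or 3*k + 2 <= 4) -> 2*e - 1 > -7) must hold; in canonical form it is (k >= -7 or (not (r != e + 3))) -> ((3*p != 3*k - 1 or 3*k <= 2) -> 2*e > -6).
Before p := 2*t - t - 6: (k >= -7 or (not (r != e + 3))) -> ((3*t != 3*k + 17 or 3*k <= 2) -> 2*e > -6)
Before the loop (bound <=1), unroll the exhaustion recursion (WP_0 = exit-now case; WP_j = one more guarded iteration, up to j = 1):
  WP_0: (not (3*k = -2)) and ((k >= -7 or (not (r != e + 3))) -> ((3*t != 3*k + 17 or 3*k <= 2) -> 2*e > -6))
  WP_1: (3*k = -2 -> ((not (3*k = -2)) and ((k >= -7 or (not (r != e + 3))) -> ((9*r != 3*k + 35 or 3*k <= 2) -> 2*e > -6)))) and ((not (3*k = -2)) -> ((k >= -7 or (not (r != e + 3))) -> ((3*t != 3*k + 17 or 3*k <= 2) -> 2*e > -6)))
So before the loop: (3*k = -2 -> ((not (3*k = -2)) and ((k >= -7 or (not (r != e + 3))) -> ((9*r != 3*k + 35 or 3*k <= 2) -> 2*e > -6)))) and ((not (3*k = -2)) -> ((k >= -7 or (not (r != e + 3))) -> ((3*t != 3*k + 17 or 3*k <= 2) -> 2*e > -6)))
Before k := p: (3*p = -2 -> ((not (3*p = -2)) and ((p >= -7 or (not (r != e + 3))) -> ((9*r != 3*p + 35 or 3*p <= 2) -> 2*e > -6)))) and ((not (3*p = -2)) -> ((p >= -7 or (not (r != e + 3))) -> ((3*t != 3*p + 17 or 3*p <= 2) -> 2*e > -6)))
Answer: WP = (3*p = -2 -> ((not (3*p = -2)) and ((p >= -7 or (not (r != e + 3))) -> ((9*r != 3*p + 35 or 3*p <= 2) -> 2*e > -6)))) and ((not (3*p = -2)) -> ((p >= -7 or (not (r != e + 3))) -> ((3*t != 3*p + 17 or 3*p <= 2) -> 2*e > -6)))


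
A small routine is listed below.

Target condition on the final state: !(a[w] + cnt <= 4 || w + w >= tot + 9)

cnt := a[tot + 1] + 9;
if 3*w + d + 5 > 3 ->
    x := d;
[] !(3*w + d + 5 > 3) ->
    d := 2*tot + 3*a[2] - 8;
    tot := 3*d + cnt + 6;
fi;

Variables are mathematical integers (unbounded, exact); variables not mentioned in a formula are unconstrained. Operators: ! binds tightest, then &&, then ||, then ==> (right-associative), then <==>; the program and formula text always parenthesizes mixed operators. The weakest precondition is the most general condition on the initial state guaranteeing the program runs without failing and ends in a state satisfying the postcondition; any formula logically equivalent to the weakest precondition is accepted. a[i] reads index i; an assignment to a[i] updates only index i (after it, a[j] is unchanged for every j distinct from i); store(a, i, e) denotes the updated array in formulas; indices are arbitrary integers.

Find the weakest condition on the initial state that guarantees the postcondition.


Working backward. After the program, the postcondition !(a[w] + cnt <= 4 || w + w >= tot + 9) must hold; in canonical form it is !(a[w] + cnt <= 4 || 2*w >= tot + 9).
Then branch requires !(a[w] + cnt <= 4 || 2*w >= tot + 9); else branch requires !(a[w] + cnt <= 4 || 2*w >= 9*a[2] + cnt + 6*tot - 9).
Before the if: (d + 3*w > -2 ==> (!(a[w] + cnt <= 4 || 2*w >= tot + 9))) && ((!(d + 3*w > -2)) ==> (!(a[w] + cnt <= 4 || 2*w >= 9*a[2] + cnt + 6*tot - 9)))
Before cnt := a[tot + 1] + 9: (d + 3*w > -2 ==> (!(a[tot + 1] + a[w] <= -5 || 2*w >= tot + 9))) && ((!(d + 3*w > -2)) ==> (!(a[tot + 1] + a[w] <= -5 || 2*w >= a[tot + 1] + 9*a[2] + 6*tot)))
Answer: WP = (d + 3*w > -2 ==> (!(a[tot + 1] + a[w] <= -5 || 2*w >= tot + 9))) && ((!(d + 3*w > -2)) ==> (!(a[tot + 1] + a[w] <= -5 || 2*w >= a[tot + 1] + 9*a[2] + 6*tot)))
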